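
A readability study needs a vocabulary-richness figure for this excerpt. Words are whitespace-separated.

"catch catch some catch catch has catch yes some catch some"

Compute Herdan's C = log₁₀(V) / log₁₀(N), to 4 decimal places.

N = 11, V = 4.
log₁₀(V) = 0.602060, log₁₀(N) = 1.041393
C = 0.602060 / 1.041393 = 0.5781

0.5781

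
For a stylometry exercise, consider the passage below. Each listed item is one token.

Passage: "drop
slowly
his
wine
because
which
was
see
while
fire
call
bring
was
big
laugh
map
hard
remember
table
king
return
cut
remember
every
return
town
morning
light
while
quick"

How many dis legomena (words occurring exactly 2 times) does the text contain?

4

Frequencies: was:2, while:2, remember:2, return:2, drop:1, slowly:1, his:1, wine:1, because:1, which:1, see:1, fire:1, call:1, bring:1, big:1, laugh:1, map:1, hard:1, table:1, king:1, … (6 more, each freq 1)
Words with frequency 2: remember, return, was, while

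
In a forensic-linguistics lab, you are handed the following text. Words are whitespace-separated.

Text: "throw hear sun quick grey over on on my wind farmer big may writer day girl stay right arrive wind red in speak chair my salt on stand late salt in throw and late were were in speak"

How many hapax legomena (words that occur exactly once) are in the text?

Frequencies: on:3, in:3, throw:2, my:2, wind:2, speak:2, salt:2, late:2, were:2, hear:1, sun:1, quick:1, grey:1, over:1, farmer:1, big:1, may:1, writer:1, day:1, girl:1, … (7 more, each freq 1)
Hapax (freq=1): and, arrive, big, chair, day, farmer, girl, grey, hear, may, over, quick, red, right, stand, stay, sun, writer

18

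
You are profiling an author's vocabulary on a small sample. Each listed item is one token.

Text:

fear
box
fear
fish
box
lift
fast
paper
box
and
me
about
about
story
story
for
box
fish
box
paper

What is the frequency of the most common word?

Frequencies: box:5, fear:2, fish:2, paper:2, about:2, story:2, lift:1, fast:1, and:1, me:1, for:1
Most common: 'box' with frequency 5.

5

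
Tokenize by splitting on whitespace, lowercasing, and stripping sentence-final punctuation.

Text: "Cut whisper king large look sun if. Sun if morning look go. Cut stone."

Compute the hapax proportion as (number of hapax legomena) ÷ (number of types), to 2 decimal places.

0.60

Frequencies: cut:2, look:2, sun:2, if:2, whisper:1, king:1, large:1, morning:1, go:1, stone:1
Hapax count = 6; type count = 10.
Ratio = 6 / 10 = 0.60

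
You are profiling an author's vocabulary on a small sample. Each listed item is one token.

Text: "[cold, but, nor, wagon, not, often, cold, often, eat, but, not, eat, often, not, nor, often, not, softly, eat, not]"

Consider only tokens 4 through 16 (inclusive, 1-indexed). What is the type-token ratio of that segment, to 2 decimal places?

Segment tokens 4–16: wagon, not, often, cold, often, eat, but, not, eat, often, not, nor, often
Segment N = 13, segment V = 7.
TTR = 7 / 13 = 0.54

0.54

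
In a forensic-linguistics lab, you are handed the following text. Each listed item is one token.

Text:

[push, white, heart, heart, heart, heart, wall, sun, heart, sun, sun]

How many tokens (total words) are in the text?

Tokens: push, white, heart, heart, heart, heart, wall, sun, heart, sun, sun
N = 11

11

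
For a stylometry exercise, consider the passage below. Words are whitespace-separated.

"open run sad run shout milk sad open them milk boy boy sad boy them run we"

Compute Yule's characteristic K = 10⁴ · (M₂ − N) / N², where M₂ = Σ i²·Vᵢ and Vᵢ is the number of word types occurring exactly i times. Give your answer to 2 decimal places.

830.45

Frequencies: run:3, sad:3, boy:3, open:2, milk:2, them:2, shout:1, we:1
N = 17. Frequency spectrum: V_1=2, V_2=3, V_3=3
M₂ = 1²·2 + 2²·3 + 3²·3 = 41
K = 10000 × (41 − 17) / 17² = 830.45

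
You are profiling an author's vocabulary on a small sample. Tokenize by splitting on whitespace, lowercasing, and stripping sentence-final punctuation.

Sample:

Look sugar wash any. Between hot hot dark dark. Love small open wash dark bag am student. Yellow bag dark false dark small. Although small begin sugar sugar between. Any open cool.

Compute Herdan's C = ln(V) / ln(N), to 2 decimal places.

N = 32, V = 18.
ln(V) = 2.890372, ln(N) = 3.465736
C = 2.890372 / 3.465736 = 0.83

0.83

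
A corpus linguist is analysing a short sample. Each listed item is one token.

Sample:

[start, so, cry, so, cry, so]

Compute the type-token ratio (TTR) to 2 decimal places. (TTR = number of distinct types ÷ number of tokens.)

N = 6 tokens, V = 3 types.
TTR = V / N = 3 / 6 = 0.50

0.50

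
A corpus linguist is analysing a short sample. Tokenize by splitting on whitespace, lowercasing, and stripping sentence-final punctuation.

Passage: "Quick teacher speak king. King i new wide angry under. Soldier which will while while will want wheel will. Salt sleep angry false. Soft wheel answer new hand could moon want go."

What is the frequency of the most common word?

3

Frequencies: will:3, king:2, new:2, angry:2, while:2, want:2, wheel:2, quick:1, teacher:1, speak:1, i:1, wide:1, under:1, soldier:1, which:1, salt:1, sleep:1, false:1, soft:1, answer:1, … (4 more, each freq 1)
Most common: 'will' with frequency 3.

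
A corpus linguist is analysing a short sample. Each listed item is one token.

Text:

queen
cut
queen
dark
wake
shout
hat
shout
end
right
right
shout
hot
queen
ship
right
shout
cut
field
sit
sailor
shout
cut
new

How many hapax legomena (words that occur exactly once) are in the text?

10

Frequencies: shout:5, queen:3, cut:3, right:3, dark:1, wake:1, hat:1, end:1, hot:1, ship:1, field:1, sit:1, sailor:1, new:1
Hapax (freq=1): dark, end, field, hat, hot, new, sailor, ship, sit, wake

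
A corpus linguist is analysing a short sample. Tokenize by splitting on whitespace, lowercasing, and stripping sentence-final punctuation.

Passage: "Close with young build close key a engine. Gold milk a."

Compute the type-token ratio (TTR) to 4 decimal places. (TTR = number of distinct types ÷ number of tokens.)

N = 11 tokens, V = 9 types.
TTR = V / N = 9 / 11 = 0.8182

0.8182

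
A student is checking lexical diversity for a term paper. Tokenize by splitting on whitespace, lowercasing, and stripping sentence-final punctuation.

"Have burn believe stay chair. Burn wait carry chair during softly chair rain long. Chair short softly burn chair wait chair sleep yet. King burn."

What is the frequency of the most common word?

Frequencies: chair:6, burn:4, wait:2, softly:2, have:1, believe:1, stay:1, carry:1, during:1, rain:1, long:1, short:1, sleep:1, yet:1, king:1
Most common: 'chair' with frequency 6.

6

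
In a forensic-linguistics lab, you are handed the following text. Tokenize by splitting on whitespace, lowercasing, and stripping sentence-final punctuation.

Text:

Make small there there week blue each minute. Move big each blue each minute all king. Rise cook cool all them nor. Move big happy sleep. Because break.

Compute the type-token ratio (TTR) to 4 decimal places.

0.7143

N = 28 tokens, V = 20 types.
TTR = V / N = 20 / 28 = 0.7143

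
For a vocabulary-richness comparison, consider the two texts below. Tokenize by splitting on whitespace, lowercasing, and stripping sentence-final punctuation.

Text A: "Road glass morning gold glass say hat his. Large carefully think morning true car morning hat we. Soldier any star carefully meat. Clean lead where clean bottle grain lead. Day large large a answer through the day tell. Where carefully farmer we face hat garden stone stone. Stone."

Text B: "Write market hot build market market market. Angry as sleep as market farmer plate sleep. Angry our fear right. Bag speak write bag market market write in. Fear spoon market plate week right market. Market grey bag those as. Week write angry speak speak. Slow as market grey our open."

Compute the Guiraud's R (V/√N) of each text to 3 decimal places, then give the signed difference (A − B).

A: V=32, N=48, R=4.619
B: V=21, N=50, R=2.970
Difference = 4.619 − 2.970 = 1.649

1.649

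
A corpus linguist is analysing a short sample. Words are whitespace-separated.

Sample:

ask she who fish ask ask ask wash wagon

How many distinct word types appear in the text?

6

Distinct types: {ask, fish, she, wagon, wash, who}
V = 6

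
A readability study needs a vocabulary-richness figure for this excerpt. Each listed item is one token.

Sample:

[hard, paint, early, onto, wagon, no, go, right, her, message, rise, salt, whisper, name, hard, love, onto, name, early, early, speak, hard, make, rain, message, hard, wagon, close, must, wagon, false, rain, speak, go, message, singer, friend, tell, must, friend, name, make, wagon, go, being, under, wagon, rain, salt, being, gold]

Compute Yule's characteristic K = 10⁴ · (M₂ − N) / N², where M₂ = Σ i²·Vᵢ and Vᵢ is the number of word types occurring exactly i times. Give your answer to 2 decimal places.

292.20

Frequencies: wagon:5, hard:4, early:3, go:3, message:3, name:3, rain:3, onto:2, salt:2, speak:2, make:2, must:2, friend:2, being:2, paint:1, no:1, right:1, her:1, rise:1, whisper:1, … (7 more, each freq 1)
N = 51. Frequency spectrum: V_1=13, V_2=7, V_3=5, V_4=1, V_5=1
M₂ = 1²·13 + 2²·7 + 3²·5 + 4²·1 + 5²·1 = 127
K = 10000 × (127 − 51) / 51² = 292.20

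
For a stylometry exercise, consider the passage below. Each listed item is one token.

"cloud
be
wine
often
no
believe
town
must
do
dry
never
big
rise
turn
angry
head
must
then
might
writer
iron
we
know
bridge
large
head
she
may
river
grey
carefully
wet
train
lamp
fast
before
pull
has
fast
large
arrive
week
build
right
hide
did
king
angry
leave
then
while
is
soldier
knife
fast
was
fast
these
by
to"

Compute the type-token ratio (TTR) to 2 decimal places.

0.87

N = 60 tokens, V = 52 types.
TTR = V / N = 52 / 60 = 0.87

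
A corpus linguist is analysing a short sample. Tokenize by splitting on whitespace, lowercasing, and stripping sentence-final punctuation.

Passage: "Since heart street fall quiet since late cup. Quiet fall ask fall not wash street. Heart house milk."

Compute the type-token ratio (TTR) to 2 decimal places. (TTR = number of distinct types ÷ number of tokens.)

0.67

N = 18 tokens, V = 12 types.
TTR = V / N = 12 / 18 = 0.67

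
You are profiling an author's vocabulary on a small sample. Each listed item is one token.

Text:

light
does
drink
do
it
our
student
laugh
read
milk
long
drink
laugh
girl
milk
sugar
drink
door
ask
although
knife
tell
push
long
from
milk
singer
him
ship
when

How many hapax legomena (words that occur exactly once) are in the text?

20

Frequencies: drink:3, milk:3, laugh:2, long:2, light:1, does:1, do:1, it:1, our:1, student:1, read:1, girl:1, sugar:1, door:1, ask:1, although:1, knife:1, tell:1, push:1, from:1, … (4 more, each freq 1)
Hapax (freq=1): although, ask, do, does, door, from, girl, him, it, knife, light, our, push, read, ship, singer, student, sugar, tell, when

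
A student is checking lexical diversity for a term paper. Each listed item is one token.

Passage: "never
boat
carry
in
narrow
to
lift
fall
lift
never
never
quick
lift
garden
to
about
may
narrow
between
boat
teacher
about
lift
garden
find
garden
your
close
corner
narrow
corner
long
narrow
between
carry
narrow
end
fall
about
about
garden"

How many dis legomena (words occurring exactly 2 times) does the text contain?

6

Frequencies: narrow:5, lift:4, garden:4, about:4, never:3, boat:2, carry:2, to:2, fall:2, between:2, corner:2, in:1, quick:1, may:1, teacher:1, find:1, your:1, close:1, long:1, end:1
Words with frequency 2: between, boat, carry, corner, fall, to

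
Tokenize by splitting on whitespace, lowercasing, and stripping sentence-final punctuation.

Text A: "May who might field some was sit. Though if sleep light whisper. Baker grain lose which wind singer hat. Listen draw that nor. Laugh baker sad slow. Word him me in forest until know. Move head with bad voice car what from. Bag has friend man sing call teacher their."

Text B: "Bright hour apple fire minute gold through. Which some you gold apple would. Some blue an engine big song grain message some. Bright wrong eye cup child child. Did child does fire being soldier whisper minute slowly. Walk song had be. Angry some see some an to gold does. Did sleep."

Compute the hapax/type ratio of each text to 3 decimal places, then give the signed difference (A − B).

A: hapax=48, V=49, ratio=0.980
B: hapax=24, V=35, ratio=0.686
Difference = 0.980 − 0.686 = 0.294

0.294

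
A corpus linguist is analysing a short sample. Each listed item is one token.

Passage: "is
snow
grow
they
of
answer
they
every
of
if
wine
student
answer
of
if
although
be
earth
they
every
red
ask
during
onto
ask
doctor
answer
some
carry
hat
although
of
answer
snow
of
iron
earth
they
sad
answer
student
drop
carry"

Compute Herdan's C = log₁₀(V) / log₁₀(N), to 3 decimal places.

N = 43, V = 24.
log₁₀(V) = 1.380211, log₁₀(N) = 1.633468
C = 1.380211 / 1.633468 = 0.845

0.845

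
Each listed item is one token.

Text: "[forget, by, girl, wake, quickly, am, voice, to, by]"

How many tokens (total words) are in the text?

Tokens: forget, by, girl, wake, quickly, am, voice, to, by
N = 9

9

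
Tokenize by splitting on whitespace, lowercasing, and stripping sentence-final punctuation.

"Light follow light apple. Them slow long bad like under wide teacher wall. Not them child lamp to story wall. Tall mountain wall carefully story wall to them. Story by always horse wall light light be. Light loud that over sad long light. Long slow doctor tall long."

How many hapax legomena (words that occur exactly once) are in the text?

Frequencies: light:6, wall:5, long:4, them:3, story:3, slow:2, to:2, tall:2, follow:1, apple:1, bad:1, like:1, under:1, wide:1, teacher:1, not:1, child:1, lamp:1, mountain:1, carefully:1, … (9 more, each freq 1)
Hapax (freq=1): always, apple, bad, be, by, carefully, child, doctor, follow, horse, lamp, like, loud, mountain, not, over, sad, teacher, that, under, wide

21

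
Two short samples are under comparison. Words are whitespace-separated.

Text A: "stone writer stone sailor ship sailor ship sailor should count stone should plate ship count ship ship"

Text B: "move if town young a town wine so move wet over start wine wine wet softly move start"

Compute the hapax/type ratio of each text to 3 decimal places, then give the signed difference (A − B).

-0.259

A: hapax=2, V=7, ratio=0.286
B: hapax=6, V=11, ratio=0.545
Difference = 0.286 − 0.545 = -0.259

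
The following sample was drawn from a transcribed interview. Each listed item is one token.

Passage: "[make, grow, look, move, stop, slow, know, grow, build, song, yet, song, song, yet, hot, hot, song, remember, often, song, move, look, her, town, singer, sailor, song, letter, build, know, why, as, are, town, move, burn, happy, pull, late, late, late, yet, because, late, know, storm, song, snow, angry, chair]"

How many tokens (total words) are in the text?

50

Tokens: make, grow, look, move, stop, slow, know, grow, build, song, yet, song, song, yet, hot, hot, song, remember, often, song, move, look, her, town, singer, sailor, song, letter, build, know, why, as, are, town, move, burn, happy, pull, late, late, late, yet, because, late, know, storm, song, snow, angry, chair
N = 50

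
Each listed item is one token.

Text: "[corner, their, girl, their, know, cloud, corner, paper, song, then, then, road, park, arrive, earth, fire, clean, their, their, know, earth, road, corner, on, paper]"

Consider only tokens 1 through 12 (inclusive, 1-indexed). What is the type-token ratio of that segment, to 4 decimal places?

Segment tokens 1–12: corner, their, girl, their, know, cloud, corner, paper, song, then, then, road
Segment N = 12, segment V = 9.
TTR = 9 / 12 = 0.7500

0.7500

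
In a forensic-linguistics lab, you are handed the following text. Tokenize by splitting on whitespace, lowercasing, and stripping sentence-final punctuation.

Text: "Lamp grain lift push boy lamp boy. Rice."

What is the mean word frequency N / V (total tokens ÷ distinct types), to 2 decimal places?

1.33

N = 8 tokens, V = 6 types.
Mean frequency = N / V = 8 / 6 = 1.33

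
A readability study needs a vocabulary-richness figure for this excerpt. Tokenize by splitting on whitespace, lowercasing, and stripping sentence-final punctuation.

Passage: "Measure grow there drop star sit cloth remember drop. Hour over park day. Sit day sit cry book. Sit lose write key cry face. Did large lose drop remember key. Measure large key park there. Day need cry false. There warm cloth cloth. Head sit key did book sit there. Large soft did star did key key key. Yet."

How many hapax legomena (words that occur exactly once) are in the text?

Frequencies: key:7, sit:6, there:4, did:4, drop:3, cloth:3, day:3, cry:3, large:3, measure:2, star:2, remember:2, park:2, book:2, lose:2, grow:1, hour:1, over:1, write:1, face:1, … (6 more, each freq 1)
Hapax (freq=1): face, false, grow, head, hour, need, over, soft, warm, write, yet

11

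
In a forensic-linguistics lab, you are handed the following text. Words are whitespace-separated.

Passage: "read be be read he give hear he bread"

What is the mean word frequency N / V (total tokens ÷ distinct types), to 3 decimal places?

1.500

N = 9 tokens, V = 6 types.
Mean frequency = N / V = 9 / 6 = 1.500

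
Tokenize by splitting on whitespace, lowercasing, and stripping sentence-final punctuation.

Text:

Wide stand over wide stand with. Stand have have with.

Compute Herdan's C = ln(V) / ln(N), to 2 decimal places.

N = 10, V = 5.
ln(V) = 1.609438, ln(N) = 2.302585
C = 1.609438 / 2.302585 = 0.70

0.70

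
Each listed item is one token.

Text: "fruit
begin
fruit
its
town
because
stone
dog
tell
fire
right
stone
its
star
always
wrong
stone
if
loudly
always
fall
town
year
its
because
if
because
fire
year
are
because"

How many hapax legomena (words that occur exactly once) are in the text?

9

Frequencies: because:4, its:3, stone:3, fruit:2, town:2, fire:2, always:2, if:2, year:2, begin:1, dog:1, tell:1, right:1, star:1, wrong:1, loudly:1, fall:1, are:1
Hapax (freq=1): are, begin, dog, fall, loudly, right, star, tell, wrong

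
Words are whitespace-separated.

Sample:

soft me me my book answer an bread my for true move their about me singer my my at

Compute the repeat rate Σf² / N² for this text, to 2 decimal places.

Frequencies: my:4, me:3, soft:1, book:1, answer:1, an:1, bread:1, for:1, true:1, move:1, their:1, about:1, singer:1, at:1
Σf² = 37; N² = 361
Repeat rate = 37 / 361 = 0.10

0.10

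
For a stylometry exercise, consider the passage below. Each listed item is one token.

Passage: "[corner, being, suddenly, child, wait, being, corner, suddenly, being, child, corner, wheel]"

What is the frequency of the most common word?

Frequencies: corner:3, being:3, suddenly:2, child:2, wait:1, wheel:1
Most common: 'corner' with frequency 3.

3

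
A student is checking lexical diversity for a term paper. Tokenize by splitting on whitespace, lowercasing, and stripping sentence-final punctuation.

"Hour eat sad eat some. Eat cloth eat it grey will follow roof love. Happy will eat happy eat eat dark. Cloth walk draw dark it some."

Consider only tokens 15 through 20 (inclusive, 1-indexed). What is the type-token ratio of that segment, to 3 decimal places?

0.500

Segment tokens 15–20: happy, will, eat, happy, eat, eat
Segment N = 6, segment V = 3.
TTR = 3 / 6 = 0.500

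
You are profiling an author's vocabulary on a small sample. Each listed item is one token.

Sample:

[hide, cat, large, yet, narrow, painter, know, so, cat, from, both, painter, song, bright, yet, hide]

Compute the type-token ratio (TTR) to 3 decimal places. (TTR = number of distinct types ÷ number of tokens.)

0.750

N = 16 tokens, V = 12 types.
TTR = V / N = 12 / 16 = 0.750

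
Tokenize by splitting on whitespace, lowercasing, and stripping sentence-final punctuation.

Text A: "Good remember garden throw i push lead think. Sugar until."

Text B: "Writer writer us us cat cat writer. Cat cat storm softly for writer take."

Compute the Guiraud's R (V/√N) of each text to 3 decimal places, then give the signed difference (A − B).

1.291

A: V=10, N=10, R=3.162
B: V=7, N=14, R=1.871
Difference = 3.162 − 1.871 = 1.291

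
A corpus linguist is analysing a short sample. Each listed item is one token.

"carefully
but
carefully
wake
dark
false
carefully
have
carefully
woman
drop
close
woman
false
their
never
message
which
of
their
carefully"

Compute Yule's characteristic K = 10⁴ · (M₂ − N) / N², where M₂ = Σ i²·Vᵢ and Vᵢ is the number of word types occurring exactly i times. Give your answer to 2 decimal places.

Frequencies: carefully:5, false:2, woman:2, their:2, but:1, wake:1, dark:1, have:1, drop:1, close:1, never:1, message:1, which:1, of:1
N = 21. Frequency spectrum: V_1=10, V_2=3, V_5=1
M₂ = 1²·10 + 2²·3 + 5²·1 = 47
K = 10000 × (47 − 21) / 21² = 589.57

589.57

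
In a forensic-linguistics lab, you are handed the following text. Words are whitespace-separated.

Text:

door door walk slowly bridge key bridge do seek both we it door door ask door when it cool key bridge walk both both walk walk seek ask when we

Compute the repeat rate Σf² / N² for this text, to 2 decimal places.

Frequencies: door:5, walk:4, bridge:3, both:3, key:2, seek:2, we:2, it:2, ask:2, when:2, slowly:1, do:1, cool:1
Σf² = 86; N² = 900
Repeat rate = 86 / 900 = 0.10

0.10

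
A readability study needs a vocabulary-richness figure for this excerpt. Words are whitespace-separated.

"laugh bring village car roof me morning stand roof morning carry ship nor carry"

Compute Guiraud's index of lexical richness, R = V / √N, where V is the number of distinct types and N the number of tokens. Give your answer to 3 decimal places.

N = 14, V = 11.
√N = 3.741657
R = 11 / 3.741657 = 2.940

2.940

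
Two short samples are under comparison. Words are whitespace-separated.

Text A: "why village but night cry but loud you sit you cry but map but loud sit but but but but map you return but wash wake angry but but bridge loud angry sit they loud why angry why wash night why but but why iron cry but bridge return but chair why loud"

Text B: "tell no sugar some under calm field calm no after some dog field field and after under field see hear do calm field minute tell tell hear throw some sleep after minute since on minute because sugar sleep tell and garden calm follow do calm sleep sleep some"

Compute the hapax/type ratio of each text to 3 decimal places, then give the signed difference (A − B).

A: hapax=5, V=17, ratio=0.294
B: hapax=8, V=21, ratio=0.381
Difference = 0.294 − 0.381 = -0.087

-0.087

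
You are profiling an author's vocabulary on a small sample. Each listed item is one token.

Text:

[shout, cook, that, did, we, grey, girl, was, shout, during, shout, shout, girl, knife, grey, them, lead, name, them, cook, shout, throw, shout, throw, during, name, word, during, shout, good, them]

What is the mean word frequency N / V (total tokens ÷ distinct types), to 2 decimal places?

1.94

N = 31 tokens, V = 16 types.
Mean frequency = N / V = 31 / 16 = 1.94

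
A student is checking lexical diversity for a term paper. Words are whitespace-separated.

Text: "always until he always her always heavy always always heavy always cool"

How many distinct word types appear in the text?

Distinct types: {always, cool, he, heavy, her, until}
V = 6

6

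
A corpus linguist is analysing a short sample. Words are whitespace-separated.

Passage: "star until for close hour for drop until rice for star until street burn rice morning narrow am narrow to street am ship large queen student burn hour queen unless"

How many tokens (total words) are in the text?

30

Tokens: star, until, for, close, hour, for, drop, until, rice, for, star, until, street, burn, rice, morning, narrow, am, narrow, to, street, am, ship, large, queen, student, burn, hour, queen, unless
N = 30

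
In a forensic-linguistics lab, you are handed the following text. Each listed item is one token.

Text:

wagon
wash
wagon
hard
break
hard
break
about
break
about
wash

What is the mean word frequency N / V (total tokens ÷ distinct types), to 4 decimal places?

N = 11 tokens, V = 5 types.
Mean frequency = N / V = 11 / 5 = 2.2000

2.2000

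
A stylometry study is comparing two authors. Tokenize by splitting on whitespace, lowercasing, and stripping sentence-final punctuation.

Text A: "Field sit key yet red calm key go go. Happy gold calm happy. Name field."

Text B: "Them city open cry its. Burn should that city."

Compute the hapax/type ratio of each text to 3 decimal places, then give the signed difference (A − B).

-0.375

A: hapax=5, V=10, ratio=0.500
B: hapax=7, V=8, ratio=0.875
Difference = 0.500 − 0.875 = -0.375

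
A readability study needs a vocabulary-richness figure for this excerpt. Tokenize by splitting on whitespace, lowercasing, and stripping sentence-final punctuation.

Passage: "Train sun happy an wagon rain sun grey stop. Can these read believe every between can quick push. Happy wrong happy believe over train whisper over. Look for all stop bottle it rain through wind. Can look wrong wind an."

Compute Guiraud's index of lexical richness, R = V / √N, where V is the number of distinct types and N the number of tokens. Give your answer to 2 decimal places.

N = 40, V = 26.
√N = 6.324555
R = 26 / 6.324555 = 4.11

4.11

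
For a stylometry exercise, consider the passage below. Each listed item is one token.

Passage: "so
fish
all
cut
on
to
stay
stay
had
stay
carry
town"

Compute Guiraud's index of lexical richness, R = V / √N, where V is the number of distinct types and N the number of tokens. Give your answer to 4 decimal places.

N = 12, V = 10.
√N = 3.464102
R = 10 / 3.464102 = 2.8868

2.8868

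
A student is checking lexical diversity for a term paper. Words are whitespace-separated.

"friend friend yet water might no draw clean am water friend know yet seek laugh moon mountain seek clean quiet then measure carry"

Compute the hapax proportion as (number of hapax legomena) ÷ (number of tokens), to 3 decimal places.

0.522

Frequencies: friend:3, yet:2, water:2, clean:2, seek:2, might:1, no:1, draw:1, am:1, know:1, laugh:1, moon:1, mountain:1, quiet:1, then:1, measure:1, carry:1
Hapax count = 12; token count = 23.
Ratio = 12 / 23 = 0.522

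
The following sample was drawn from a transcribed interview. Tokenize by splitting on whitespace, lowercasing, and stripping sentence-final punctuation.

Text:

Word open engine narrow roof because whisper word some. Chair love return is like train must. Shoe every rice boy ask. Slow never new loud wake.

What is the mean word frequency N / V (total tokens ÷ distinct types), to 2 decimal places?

N = 26 tokens, V = 25 types.
Mean frequency = N / V = 26 / 25 = 1.04

1.04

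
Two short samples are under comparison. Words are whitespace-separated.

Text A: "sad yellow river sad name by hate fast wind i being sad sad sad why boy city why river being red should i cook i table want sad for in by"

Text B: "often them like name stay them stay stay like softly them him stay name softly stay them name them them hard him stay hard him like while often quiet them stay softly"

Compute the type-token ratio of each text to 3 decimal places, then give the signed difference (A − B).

0.332

TTR(A) = 20/31 = 0.645
TTR(B) = 10/32 = 0.313
Difference = 0.645 − 0.313 = 0.332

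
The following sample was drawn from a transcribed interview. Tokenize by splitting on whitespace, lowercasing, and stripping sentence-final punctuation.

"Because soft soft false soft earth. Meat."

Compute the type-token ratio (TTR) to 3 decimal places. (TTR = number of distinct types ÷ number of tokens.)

N = 7 tokens, V = 5 types.
TTR = V / N = 5 / 7 = 0.714

0.714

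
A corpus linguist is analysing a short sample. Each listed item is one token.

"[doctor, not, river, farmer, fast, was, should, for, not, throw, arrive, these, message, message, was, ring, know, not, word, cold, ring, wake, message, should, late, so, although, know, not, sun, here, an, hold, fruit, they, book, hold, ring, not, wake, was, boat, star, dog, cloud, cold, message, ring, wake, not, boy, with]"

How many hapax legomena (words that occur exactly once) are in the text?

24

Frequencies: not:6, message:4, ring:4, was:3, wake:3, should:2, know:2, cold:2, hold:2, doctor:1, river:1, farmer:1, fast:1, for:1, throw:1, arrive:1, these:1, word:1, late:1, so:1, … (13 more, each freq 1)
Hapax (freq=1): although, an, arrive, boat, book, boy, cloud, doctor, dog, farmer, fast, for, fruit, here, late, river, so, star, sun, these, they, throw, with, word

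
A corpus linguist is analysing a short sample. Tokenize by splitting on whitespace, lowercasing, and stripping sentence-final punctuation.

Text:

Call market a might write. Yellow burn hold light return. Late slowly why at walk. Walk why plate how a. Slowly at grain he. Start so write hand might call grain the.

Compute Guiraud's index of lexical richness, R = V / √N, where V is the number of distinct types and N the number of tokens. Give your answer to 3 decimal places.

4.066

N = 32, V = 23.
√N = 5.656854
R = 23 / 5.656854 = 4.066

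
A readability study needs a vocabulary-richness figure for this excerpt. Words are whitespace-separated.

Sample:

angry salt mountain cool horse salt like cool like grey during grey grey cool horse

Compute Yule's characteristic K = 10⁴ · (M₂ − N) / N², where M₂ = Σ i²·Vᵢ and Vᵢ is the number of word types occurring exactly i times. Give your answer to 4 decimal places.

Frequencies: cool:3, grey:3, salt:2, horse:2, like:2, angry:1, mountain:1, during:1
N = 15. Frequency spectrum: V_1=3, V_2=3, V_3=2
M₂ = 1²·3 + 2²·3 + 3²·2 = 33
K = 10000 × (33 − 15) / 15² = 800.0000

800.0000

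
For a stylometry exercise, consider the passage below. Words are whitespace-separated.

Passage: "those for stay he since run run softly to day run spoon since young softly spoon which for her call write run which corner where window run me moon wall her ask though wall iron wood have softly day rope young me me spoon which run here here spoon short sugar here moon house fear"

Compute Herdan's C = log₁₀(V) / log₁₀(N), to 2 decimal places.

N = 55, V = 32.
log₁₀(V) = 1.505150, log₁₀(N) = 1.740363
C = 1.505150 / 1.740363 = 0.86

0.86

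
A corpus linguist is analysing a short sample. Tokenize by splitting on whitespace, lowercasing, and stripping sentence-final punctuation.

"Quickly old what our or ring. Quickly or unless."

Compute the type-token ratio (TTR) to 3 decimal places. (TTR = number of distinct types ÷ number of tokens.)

N = 9 tokens, V = 7 types.
TTR = V / N = 7 / 9 = 0.778

0.778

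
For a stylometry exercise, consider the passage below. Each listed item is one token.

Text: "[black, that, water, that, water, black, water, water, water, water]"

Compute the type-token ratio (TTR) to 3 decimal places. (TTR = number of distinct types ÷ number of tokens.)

0.300

N = 10 tokens, V = 3 types.
TTR = V / N = 3 / 10 = 0.300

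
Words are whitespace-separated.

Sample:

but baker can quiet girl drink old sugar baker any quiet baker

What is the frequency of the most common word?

Frequencies: baker:3, quiet:2, but:1, can:1, girl:1, drink:1, old:1, sugar:1, any:1
Most common: 'baker' with frequency 3.

3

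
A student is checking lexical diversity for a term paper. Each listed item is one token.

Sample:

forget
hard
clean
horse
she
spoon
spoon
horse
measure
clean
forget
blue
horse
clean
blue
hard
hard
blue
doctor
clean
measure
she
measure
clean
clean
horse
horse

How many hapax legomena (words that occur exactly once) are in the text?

Frequencies: clean:6, horse:5, hard:3, measure:3, blue:3, forget:2, she:2, spoon:2, doctor:1
Hapax (freq=1): doctor

1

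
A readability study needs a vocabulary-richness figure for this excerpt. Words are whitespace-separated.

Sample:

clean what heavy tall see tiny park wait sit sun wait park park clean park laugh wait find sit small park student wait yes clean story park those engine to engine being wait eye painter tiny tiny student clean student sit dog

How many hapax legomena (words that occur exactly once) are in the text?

16

Frequencies: park:6, wait:5, clean:4, tiny:3, sit:3, student:3, engine:2, what:1, heavy:1, tall:1, see:1, sun:1, laugh:1, find:1, small:1, yes:1, story:1, those:1, to:1, being:1, … (3 more, each freq 1)
Hapax (freq=1): being, dog, eye, find, heavy, laugh, painter, see, small, story, sun, tall, those, to, what, yes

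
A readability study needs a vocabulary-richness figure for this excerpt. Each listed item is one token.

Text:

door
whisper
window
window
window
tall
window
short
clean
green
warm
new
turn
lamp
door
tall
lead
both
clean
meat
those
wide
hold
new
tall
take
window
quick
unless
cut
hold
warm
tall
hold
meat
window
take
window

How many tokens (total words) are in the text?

Tokens: door, whisper, window, window, window, tall, window, short, clean, green, warm, new, turn, lamp, door, tall, lead, both, clean, meat, those, wide, hold, new, tall, take, window, quick, unless, cut, hold, warm, tall, hold, meat, window, take, window
N = 38

38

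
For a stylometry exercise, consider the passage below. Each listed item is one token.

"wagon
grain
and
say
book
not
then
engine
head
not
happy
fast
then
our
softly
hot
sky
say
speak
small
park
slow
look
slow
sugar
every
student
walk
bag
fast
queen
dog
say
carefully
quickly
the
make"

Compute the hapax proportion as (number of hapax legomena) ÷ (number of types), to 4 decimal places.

Frequencies: say:3, not:2, then:2, fast:2, slow:2, wagon:1, grain:1, and:1, book:1, engine:1, head:1, happy:1, our:1, softly:1, hot:1, sky:1, speak:1, small:1, park:1, look:1, … (11 more, each freq 1)
Hapax count = 26; type count = 31.
Ratio = 26 / 31 = 0.8387

0.8387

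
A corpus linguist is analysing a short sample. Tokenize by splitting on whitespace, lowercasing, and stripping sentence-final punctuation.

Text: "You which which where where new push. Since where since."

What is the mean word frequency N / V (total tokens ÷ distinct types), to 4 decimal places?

1.6667

N = 10 tokens, V = 6 types.
Mean frequency = N / V = 10 / 6 = 1.6667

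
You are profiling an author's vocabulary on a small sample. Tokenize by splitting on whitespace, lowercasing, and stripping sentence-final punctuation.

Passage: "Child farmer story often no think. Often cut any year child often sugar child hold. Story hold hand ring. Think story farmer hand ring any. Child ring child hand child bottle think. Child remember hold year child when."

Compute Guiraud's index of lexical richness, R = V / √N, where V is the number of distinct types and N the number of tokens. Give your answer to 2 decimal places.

2.60

N = 38, V = 16.
√N = 6.164414
R = 16 / 6.164414 = 2.60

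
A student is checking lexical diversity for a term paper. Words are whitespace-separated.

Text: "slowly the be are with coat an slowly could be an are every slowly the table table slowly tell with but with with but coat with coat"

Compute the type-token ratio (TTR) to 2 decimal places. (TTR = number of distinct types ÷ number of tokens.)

N = 27 tokens, V = 12 types.
TTR = V / N = 12 / 27 = 0.44

0.44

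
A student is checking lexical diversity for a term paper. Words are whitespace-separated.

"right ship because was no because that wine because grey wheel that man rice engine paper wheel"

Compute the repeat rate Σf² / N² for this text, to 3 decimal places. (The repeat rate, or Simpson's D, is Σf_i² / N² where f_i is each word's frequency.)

0.093

Frequencies: because:3, that:2, wheel:2, right:1, ship:1, was:1, no:1, wine:1, grey:1, man:1, rice:1, engine:1, paper:1
Σf² = 27; N² = 289
Repeat rate = 27 / 289 = 0.093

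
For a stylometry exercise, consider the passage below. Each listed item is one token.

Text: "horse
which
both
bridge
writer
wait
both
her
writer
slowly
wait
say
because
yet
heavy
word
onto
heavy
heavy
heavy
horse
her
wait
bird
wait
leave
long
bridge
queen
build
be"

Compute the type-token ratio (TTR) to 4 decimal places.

N = 31 tokens, V = 20 types.
TTR = V / N = 20 / 31 = 0.6452

0.6452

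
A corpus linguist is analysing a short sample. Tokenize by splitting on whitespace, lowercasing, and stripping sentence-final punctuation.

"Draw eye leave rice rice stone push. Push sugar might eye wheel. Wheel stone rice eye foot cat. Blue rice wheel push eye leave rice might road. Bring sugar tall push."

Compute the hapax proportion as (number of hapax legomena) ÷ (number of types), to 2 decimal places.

0.47

Frequencies: rice:5, eye:4, push:4, wheel:3, leave:2, stone:2, sugar:2, might:2, draw:1, foot:1, cat:1, blue:1, road:1, bring:1, tall:1
Hapax count = 7; type count = 15.
Ratio = 7 / 15 = 0.47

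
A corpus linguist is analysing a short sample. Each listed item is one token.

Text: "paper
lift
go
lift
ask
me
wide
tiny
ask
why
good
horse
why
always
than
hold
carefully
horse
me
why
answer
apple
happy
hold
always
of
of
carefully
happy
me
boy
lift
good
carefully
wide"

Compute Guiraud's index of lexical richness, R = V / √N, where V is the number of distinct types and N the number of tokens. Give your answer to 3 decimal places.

N = 35, V = 19.
√N = 5.916080
R = 19 / 5.916080 = 3.212

3.212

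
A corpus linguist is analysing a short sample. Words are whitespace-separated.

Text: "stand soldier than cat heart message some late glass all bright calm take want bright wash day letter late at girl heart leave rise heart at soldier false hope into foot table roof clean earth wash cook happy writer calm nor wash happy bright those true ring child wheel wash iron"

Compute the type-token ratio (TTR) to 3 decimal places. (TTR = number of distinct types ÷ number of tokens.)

0.765

N = 51 tokens, V = 39 types.
TTR = V / N = 39 / 51 = 0.765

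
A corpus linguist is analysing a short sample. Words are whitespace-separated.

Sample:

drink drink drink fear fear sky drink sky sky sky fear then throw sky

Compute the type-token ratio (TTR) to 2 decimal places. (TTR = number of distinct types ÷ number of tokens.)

0.36

N = 14 tokens, V = 5 types.
TTR = V / N = 5 / 14 = 0.36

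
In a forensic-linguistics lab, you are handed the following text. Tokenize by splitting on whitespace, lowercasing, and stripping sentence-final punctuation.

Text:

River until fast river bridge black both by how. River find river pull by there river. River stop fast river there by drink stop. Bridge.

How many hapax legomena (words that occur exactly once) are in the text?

7

Frequencies: river:7, by:3, fast:2, bridge:2, there:2, stop:2, until:1, black:1, both:1, how:1, find:1, pull:1, drink:1
Hapax (freq=1): black, both, drink, find, how, pull, until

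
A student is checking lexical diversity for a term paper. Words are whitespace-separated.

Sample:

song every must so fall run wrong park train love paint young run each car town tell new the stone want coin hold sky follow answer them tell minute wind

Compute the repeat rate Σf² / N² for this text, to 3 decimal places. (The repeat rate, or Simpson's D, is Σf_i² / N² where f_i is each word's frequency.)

0.038

Frequencies: run:2, tell:2, song:1, every:1, must:1, so:1, fall:1, wrong:1, park:1, train:1, love:1, paint:1, young:1, each:1, car:1, town:1, new:1, the:1, stone:1, want:1, … (8 more, each freq 1)
Σf² = 34; N² = 900
Repeat rate = 34 / 900 = 0.038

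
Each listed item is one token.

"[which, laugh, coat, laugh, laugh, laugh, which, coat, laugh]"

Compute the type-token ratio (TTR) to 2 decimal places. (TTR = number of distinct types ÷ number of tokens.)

N = 9 tokens, V = 3 types.
TTR = V / N = 3 / 9 = 0.33

0.33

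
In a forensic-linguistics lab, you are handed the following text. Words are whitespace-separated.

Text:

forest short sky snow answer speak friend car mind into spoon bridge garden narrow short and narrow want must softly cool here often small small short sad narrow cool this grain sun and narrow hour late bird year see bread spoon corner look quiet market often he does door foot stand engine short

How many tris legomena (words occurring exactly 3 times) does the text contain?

Frequencies: short:4, narrow:4, spoon:2, and:2, cool:2, often:2, small:2, forest:1, sky:1, snow:1, answer:1, speak:1, friend:1, car:1, mind:1, into:1, bridge:1, garden:1, want:1, must:1, … (22 more, each freq 1)
Words with frequency 3: (none)

0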